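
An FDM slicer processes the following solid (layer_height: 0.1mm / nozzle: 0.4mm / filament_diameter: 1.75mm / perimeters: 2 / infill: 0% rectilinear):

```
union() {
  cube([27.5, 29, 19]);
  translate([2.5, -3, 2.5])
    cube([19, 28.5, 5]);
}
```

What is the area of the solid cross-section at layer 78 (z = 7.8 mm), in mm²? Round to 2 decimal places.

797.50 mm²

At z = 7.8 mm: the cube is present — its section is the full 27.5×29 rectangle (area 797.50 mm²); the cube at (2.5, -3) is absent (z outside [2.5, 7.5]); Merging all regions: only the 27.5×29 cube is present, so the union is just that shape — area = 797.50 mm². Overall, the cross-section is a single solid region. Net area = 797.50 mm².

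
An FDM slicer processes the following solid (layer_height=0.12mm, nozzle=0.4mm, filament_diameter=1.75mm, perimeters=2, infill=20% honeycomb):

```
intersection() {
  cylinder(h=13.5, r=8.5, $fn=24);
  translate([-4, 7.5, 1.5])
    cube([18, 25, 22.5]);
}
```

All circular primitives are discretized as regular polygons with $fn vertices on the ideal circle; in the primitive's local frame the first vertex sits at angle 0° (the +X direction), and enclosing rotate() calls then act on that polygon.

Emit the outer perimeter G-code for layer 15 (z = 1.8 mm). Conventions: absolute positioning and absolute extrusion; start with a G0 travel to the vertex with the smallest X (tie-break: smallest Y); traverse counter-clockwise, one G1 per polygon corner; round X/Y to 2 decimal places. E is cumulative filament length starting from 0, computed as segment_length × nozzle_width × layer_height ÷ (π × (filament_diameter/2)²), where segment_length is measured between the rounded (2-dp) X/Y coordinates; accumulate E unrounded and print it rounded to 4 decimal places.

At z = 1.8 mm: the cylinder: section is a regular 24-gon, circumradius r=8.5; the cube at (-4, 7.5) is present — its section is the full 18×25 rectangle; Keeping only the common overlap: the 18×25 cube at (-4, 7.5) partially overlaps the r=8.5 cylinder; clipping to the common part keeps 4.98 mm² — 1 connected region. The outline is a single polygon with 5 vertices. Extrusion per mm of travel: 0.4 × 0.12 / (π × 0.875²) = 0.019956. Accumulating E over each segment gives final E = 0.3185.

G0 X-3.91 Y7.50 Z1.80
G1 X3.91 Y7.50 E0.1561
G1 X2.20 Y8.21 E0.1930
G1 X0.00 Y8.50 E0.2373
G1 X-2.20 Y8.21 E0.2816
G1 X-3.91 Y7.50 E0.3185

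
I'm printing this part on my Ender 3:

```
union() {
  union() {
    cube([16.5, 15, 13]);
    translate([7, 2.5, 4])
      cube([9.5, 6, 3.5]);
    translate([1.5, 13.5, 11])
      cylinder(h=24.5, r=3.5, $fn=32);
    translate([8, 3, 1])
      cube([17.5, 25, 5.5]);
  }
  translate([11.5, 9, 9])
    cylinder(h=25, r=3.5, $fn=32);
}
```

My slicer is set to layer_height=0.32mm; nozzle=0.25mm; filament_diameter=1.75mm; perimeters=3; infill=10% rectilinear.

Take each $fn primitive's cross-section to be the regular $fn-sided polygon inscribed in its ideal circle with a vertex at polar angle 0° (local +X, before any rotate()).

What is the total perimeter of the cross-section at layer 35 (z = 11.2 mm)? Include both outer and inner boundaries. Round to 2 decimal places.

67.06 mm

At z = 11.2 mm: the 16.5×15 cube contributes its full rectangle (perimeter 63.00 mm); the cube at (7, 2.5) is absent (z outside [4, 7.5]); the cylinder at (1.5, 13.5): section is a regular 32-gon, circumradius r=3.5 (perimeter = 2·32·3.500·sin(180°/32) = 21.96 mm); the cube at (8, 3) is absent (z outside [1, 6.5]); Taking the union: the regions partially overlap (shared area 21.95 mm²), so the edge portions inside another operand are dropped and the merged outline is re-measured after clipping — boundary = 67.06 mm; the cylinder at (11.5, 9): section is a regular 32-gon, circumradius r=3.5 (perimeter = 2·32·3.500·sin(180°/32) = 21.96 mm); Taking the union: the r=3.5 cylinder at (11.5, 9) lies entirely inside the result so far, so the union is just the result so far — boundary = 67.06 mm. Overall, the cross-section is a single solid region. Total boundary length (outer) = 67.06 mm.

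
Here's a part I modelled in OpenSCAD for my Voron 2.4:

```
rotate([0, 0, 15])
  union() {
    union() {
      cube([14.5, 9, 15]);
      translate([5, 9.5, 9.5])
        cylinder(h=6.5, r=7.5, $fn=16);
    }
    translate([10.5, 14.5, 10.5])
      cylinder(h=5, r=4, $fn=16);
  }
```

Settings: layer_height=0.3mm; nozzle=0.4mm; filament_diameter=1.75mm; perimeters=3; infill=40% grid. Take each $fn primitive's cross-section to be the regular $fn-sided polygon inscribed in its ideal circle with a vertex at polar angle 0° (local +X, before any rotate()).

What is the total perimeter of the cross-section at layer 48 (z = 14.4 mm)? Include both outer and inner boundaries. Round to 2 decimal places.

At z = 14.4 mm: the 14.5×9 cube contributes its full rectangle (perimeter 47.00 mm); the r=7.5 cylinder at (5, 9.5) contributes a regular 16-gon of circumradius 7.5 (perimeter = 2·16·7.500·sin(180°/16) = 46.82 mm); Merging all regions: the regions partially overlap (shared area 70.78 mm²), so the edge portions inside another operand are dropped and the merged outline is re-measured after clipping — boundary = 59.73 mm; the cylinder at (10.5, 14.5): section is a regular 16-gon, circumradius r=4 (perimeter = 2·16·4.000·sin(180°/16) = 24.97 mm); Merging all regions: the regions partially overlap (shared area 21.51 mm²), so the edge portions inside another operand are dropped and the merged outline is re-measured after clipping — boundary = 66.43 mm; (whole slice rotated 15° about Z — lengths, areas and connectivity unchanged). Overall, the cross-section is a single solid region. Total boundary length (outer) = 66.43 mm.

66.43 mm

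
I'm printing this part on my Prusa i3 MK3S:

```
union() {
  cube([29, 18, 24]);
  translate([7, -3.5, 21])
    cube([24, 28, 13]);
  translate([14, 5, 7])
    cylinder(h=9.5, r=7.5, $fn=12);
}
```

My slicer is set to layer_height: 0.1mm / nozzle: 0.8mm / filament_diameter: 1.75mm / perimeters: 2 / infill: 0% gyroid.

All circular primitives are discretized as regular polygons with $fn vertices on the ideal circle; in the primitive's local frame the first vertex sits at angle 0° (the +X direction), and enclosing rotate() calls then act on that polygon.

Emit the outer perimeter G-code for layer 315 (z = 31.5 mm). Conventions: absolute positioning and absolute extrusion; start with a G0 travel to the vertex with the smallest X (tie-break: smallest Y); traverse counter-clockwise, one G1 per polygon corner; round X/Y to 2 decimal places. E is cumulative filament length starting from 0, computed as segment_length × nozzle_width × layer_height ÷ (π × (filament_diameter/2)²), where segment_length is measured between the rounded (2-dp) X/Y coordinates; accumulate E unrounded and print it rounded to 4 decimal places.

G0 X7.00 Y-3.50 Z31.50
G1 X31.00 Y-3.50 E0.7982
G1 X31.00 Y24.50 E1.7295
G1 X7.00 Y24.50 E2.5278
G1 X7.00 Y-3.50 E3.4591

At z = 31.5 mm: the cube is absent (z outside [0, 24]); the cube at (7, -3.5) is present — its section is the full 24×28 rectangle; the cylinder at (14, 5) is absent (z outside [7, 16.5]); Merging all regions: only the 24×28 cube at (7, -3.5) is present, so the union is just that shape — 1 connected region. The outline is a single polygon with 4 vertices. Extrusion per mm of travel: 0.8 × 0.1 / (π × 0.875²) = 0.033260. Accumulating E over each segment gives final E = 3.4591.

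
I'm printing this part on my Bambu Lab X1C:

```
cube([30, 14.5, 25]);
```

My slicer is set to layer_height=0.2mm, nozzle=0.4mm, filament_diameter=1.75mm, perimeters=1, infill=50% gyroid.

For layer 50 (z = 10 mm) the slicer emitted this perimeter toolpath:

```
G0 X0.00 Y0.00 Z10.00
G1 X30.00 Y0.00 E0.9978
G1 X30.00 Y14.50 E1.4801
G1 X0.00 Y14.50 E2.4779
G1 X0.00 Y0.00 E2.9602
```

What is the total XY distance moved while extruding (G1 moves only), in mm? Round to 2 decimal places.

89.00 mm

Sum the Euclidean lengths of each G1 segment: total = 89.00 mm.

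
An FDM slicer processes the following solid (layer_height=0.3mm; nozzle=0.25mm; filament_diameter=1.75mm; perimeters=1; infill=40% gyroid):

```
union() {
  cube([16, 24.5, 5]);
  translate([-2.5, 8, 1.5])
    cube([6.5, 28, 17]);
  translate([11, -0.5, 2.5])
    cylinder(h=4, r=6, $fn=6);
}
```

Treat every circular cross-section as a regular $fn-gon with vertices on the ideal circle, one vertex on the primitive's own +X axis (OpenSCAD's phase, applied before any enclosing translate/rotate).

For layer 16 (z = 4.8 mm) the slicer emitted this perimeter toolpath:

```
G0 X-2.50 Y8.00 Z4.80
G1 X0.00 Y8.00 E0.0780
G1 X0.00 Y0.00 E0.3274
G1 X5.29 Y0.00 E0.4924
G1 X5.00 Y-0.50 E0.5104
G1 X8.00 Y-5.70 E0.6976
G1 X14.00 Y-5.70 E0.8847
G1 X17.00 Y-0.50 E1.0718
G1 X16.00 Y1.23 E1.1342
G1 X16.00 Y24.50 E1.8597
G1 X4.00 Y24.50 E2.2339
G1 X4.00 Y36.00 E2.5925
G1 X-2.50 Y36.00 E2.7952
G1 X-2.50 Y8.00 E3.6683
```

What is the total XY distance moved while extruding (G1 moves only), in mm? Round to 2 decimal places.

Sum the Euclidean lengths of each G1 segment: total = 117.64 mm.

117.64 mm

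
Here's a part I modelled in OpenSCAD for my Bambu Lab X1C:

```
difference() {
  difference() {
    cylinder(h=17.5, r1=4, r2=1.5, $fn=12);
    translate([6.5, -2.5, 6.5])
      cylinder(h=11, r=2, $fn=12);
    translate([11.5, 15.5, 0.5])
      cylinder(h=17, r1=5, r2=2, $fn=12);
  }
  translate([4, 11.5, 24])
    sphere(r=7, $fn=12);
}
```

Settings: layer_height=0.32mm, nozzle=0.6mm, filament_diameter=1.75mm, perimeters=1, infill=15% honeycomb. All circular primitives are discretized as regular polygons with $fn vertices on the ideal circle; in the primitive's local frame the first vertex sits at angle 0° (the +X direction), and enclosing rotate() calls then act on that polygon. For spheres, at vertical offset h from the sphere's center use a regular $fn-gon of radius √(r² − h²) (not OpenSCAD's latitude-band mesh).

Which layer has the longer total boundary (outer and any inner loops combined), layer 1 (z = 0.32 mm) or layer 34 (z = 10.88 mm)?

Layer 1 (z = 0.32): the cone: at t=0.018 of its height the radius interpolates to r₁+(r₂−r₁)t = 3.954, giving a regular 12-gon of that circumradius (perimeter = 2·12·3.954·sin(180°/12) = 24.56 mm); the cylinder at (6.5, -2.5) is not intersected at this z (z outside [6.5, 17.5]); the cone at (11.5, 15.5) does not reach this height (z outside [0.5, 17.5]); Taking the first minus the rest: none of the subtracted shapes is present at this height, so the cone is unchanged — boundary = 24.56 mm; the sphere at (4, 11.5) is not intersected at this z (|z−center|=23.680 > r=7); Taking the first minus the rest: none of the subtracted shapes is present at this height, so that combined region is unchanged — boundary = 24.56 mm. So its perimeter = 24.56 mm. Layer 34 (z = 10.88): the cone: at t=0.622 of its height the radius interpolates to r₁+(r₂−r₁)t = 2.446, giving a regular 12-gon of that circumradius (perimeter = 2·12·2.446·sin(180°/12) = 15.19 mm); the r=2 cylinder at (6.5, -2.5) contributes a regular 12-gon of circumradius 2 (perimeter = 2·12·2.000·sin(180°/12) = 12.42 mm); the cone at (11.5, 15.5) (r1=5→r2=2) has section circumradius 3.168 here — a regular 12-gon (perimeter = 2·12·3.168·sin(180°/12) = 19.68 mm); After the difference (first − rest): starting from the cone, the r=2 cylinder at (6.5, -2.5) misses the remaining region (no effect); the cone at (11.5, 15.5) misses the remaining region (no effect) — boundary = 15.19 mm; the sphere at (4, 11.5) is absent (|z−center|=13.120 > r=7); Taking the first minus the rest: none of the subtracted shapes is present at this height, so the result so far is unchanged — boundary = 15.19 mm. So its perimeter = 15.19 mm. Layer 1 is larger (24.56 vs 15.19 mm).

layer 1 (z = 0.32 mm)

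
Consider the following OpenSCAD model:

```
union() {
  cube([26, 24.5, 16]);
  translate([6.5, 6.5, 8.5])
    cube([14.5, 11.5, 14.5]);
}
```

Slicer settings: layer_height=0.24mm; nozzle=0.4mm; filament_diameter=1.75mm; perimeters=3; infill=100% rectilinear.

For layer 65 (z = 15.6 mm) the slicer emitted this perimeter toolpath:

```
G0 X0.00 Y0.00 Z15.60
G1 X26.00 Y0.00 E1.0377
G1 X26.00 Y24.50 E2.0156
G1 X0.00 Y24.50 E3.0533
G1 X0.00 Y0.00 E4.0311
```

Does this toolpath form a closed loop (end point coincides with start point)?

yes

Start point (G0): (0.00, 0.00). End point (last G1): the path returns to the start — closed.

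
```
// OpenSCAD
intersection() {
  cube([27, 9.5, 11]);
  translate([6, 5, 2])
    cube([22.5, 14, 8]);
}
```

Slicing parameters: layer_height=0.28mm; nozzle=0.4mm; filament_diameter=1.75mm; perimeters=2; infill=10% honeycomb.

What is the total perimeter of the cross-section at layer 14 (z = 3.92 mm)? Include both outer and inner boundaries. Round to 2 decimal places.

At z = 3.92 mm: the cube (footprint 27×9.5) is included at this height (perimeter 73.00 mm); the 22.5×14 cube at (6, 5) contributes its full rectangle (perimeter 73.00 mm); Keeping only the common overlap: the 22.5×14 cube at (6, 5) partially overlaps the 27×9.5 cube; clipping to the common part keeps 94.50 mm² — boundary = 51.00 mm. Overall, the cross-section is a single solid region. Total boundary length (outer) = 51.00 mm.

51.00 mm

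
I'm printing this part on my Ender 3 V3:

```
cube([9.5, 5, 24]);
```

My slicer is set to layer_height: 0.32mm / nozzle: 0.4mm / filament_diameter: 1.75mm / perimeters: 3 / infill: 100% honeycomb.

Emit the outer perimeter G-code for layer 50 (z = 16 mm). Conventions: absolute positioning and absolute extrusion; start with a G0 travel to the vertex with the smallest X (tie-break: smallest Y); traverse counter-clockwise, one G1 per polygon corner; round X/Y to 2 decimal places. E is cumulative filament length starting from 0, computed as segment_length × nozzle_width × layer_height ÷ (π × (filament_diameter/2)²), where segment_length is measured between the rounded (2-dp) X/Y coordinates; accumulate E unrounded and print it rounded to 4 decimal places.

At z = 16 mm: the cube is present — its section is the full 9.5×5 rectangle. The outline is a single polygon with 4 vertices. Extrusion per mm of travel: 0.4 × 0.32 / (π × 0.875²) = 0.053216. Accumulating E over each segment gives final E = 1.5433.

G0 X0.00 Y0.00 Z16.00
G1 X9.50 Y0.00 E0.5056
G1 X9.50 Y5.00 E0.7716
G1 X0.00 Y5.00 E1.2772
G1 X0.00 Y0.00 E1.5433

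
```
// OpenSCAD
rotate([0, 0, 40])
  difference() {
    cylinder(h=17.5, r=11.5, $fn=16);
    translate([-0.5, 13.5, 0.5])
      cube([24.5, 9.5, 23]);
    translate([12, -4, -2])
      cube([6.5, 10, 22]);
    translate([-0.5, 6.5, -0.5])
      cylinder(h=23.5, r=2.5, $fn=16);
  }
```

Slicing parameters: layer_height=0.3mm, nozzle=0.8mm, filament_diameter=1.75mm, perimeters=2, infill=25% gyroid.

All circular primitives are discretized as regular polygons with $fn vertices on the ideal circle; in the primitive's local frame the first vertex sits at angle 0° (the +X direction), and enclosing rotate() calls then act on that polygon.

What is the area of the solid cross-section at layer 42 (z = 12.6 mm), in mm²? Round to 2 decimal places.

At z = 12.6 mm: the cylinder: section is a regular 16-gon, circumradius r=11.5 (area = (16/2)·11.500²·sin(360°/16) = 404.88 mm²); the cube at (-0.5, 13.5) (footprint 24.5×9.5) is included at this height (area 232.75 mm²); the cube at (12, -4) is present — its section is the full 6.5×10 rectangle (area 65.00 mm²); the r=2.5 cylinder at (-0.5, 6.5) contributes a regular 16-gon of circumradius 2.5 (area = (16/2)·2.500²·sin(360°/16) = 19.13 mm²); Subtracting the remaining from the first: starting from the r=11.5 cylinder (404.88 mm²), the 24.5×9.5 cube at (-0.5, 13.5) misses the remaining region (no effect); the 6.5×10 cube at (12, -4) misses the remaining region (no effect); the r=2.5 cylinder at (-0.5, 6.5) lies wholly inside it (removes its full 19.13 mm² and its 15.61 mm outline becomes a hole wall) — area = 385.74 mm²; (rotated 40° about Z; rotation is an isometry so areas/perimeters/island counts are preserved). Overall, the cross-section is one region with 1 hole. Net area = 385.74 mm².

385.74 mm²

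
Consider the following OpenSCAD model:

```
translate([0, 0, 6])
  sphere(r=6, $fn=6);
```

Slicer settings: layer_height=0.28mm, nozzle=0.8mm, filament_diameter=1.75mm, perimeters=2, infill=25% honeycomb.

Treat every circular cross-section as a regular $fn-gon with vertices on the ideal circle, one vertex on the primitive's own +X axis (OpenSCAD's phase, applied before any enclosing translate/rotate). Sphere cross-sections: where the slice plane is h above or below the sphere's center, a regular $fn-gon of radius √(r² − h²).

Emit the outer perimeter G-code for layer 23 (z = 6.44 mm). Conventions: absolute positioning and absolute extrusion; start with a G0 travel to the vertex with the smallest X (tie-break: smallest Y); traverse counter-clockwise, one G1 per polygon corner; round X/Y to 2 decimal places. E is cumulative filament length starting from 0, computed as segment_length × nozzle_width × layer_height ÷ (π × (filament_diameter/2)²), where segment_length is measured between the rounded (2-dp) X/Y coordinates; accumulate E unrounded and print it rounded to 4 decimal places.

G0 X-5.98 Y0.00 Z6.44
G1 X-2.99 Y-5.18 E0.5570
G1 X2.99 Y-5.18 E1.1139
G1 X5.98 Y0.00 E1.6709
G1 X2.99 Y5.18 E2.2279
G1 X-2.99 Y5.18 E2.7848
G1 X-5.98 Y0.00 E3.3418

At z = 6.44 mm: the r=6 sphere slices to a regular 6-gon of circumradius 5.984 (√(r²−h²) with h=0.44 from center). The outline is a single polygon with 6 vertices. Extrusion per mm of travel: 0.8 × 0.28 / (π × 0.875²) = 0.093128. Accumulating E over each segment gives final E = 3.3418.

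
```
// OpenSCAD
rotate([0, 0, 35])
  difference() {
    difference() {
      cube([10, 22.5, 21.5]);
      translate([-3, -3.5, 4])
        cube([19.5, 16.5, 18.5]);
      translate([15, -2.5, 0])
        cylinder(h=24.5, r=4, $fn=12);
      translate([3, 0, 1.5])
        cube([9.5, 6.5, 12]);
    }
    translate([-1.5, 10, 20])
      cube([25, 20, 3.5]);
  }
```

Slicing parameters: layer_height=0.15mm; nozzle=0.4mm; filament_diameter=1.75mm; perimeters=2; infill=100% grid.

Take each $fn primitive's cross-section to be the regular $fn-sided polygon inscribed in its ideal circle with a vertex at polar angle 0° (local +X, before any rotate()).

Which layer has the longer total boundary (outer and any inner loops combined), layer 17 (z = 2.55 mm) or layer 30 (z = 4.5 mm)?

Layer 17 (z = 2.55): the 10×22.5 cube contributes its full rectangle (perimeter 65.00 mm); the cube at (-3, -3.5) is not intersected at this z (z outside [4, 22.5]); the cylinder at (15, -2.5): section is a regular 12-gon, circumradius r=4 (perimeter = 2·12·4.000·sin(180°/12) = 24.85 mm); the cube at (3, 0) is present — its section is the full 9.5×6.5 rectangle (perimeter 32.00 mm); Subtracting the remaining from the first: starting from the 10×22.5 cube, the r=4 cylinder at (15, -2.5) misses the remaining region (no effect); the 9.5×6.5 cube at (3, 0) partially overlaps it — only the 45.50 mm² overlap (of its 61.75 mm²) is removed, clipping the outline — boundary = 65.00 mm; the cube at (-1.5, 10) is not intersected at this z (z outside [20, 23.5]); Subtracting the remaining from the first: none of the subtracted shapes is present at this height, so that combined region is unchanged — boundary = 65.00 mm; (rotated 35° about Z; rotation is an isometry so areas/perimeters/island counts are preserved). So its perimeter = 65.00 mm. Layer 30 (z = 4.5): the 10×22.5 cube contributes its full rectangle (perimeter 65.00 mm); the 19.5×16.5 cube at (-3, -3.5) contributes its full rectangle (perimeter 72.00 mm); the cylinder at (15, -2.5): section is a regular 12-gon, circumradius r=4 (perimeter = 2·12·4.000·sin(180°/12) = 24.85 mm); the cube at (3, 0) is present — its section is the full 9.5×6.5 rectangle (perimeter 32.00 mm); Subtracting the remaining from the first: starting from the 10×22.5 cube, the 19.5×16.5 cube at (-3, -3.5) partially overlaps it — only the 130.00 mm² overlap (of its 321.75 mm²) is removed, clipping the outline; the r=4 cylinder at (15, -2.5) misses the remaining region (no effect); the 9.5×6.5 cube at (3, 0) misses the remaining region (no effect) — boundary = 39.00 mm; the cube at (-1.5, 10) does not reach this height (z outside [20, 23.5]); After the difference (first − rest): none of the subtracted shapes is present at this height, so the result so far is unchanged — boundary = 39.00 mm; (whole slice rotated 35° about Z — lengths, areas and connectivity unchanged). So its perimeter = 39.00 mm. Layer 17 is larger (65.00 vs 39.00 mm).

layer 17 (z = 2.55 mm)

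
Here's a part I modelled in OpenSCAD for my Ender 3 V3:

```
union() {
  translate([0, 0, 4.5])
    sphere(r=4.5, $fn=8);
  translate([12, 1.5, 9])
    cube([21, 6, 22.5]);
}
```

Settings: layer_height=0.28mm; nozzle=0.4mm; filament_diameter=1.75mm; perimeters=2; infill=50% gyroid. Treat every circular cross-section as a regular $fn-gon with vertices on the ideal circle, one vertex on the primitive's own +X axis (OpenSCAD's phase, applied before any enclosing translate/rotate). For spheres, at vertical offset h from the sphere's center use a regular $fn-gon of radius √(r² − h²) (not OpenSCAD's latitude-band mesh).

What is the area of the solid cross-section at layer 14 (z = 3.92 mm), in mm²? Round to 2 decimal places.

At z = 3.92 mm: the r=4.5 sphere contributes a regular 8-gon of circumradius √(4.5²−0.58²) = 4.462 (area = (8/2)·4.462²·sin(360°/8) = 56.32 mm²); the cube at (12, 1.5) does not reach this height (z outside [9, 31.5]); Merging all regions: only the r=4.5 sphere is present, so the union is just that shape — area = 56.32 mm². Overall, the cross-section is a single solid region. Net area = 56.32 mm².

56.32 mm²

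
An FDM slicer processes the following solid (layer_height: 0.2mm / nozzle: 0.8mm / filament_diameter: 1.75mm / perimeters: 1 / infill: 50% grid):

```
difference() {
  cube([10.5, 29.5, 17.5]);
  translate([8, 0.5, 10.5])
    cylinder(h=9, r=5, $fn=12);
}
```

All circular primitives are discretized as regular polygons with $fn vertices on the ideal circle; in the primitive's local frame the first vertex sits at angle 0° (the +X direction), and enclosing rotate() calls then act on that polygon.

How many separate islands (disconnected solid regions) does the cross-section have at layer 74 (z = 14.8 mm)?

At z = 14.8 mm: the cube (footprint 10.5×29.5) is included at this height; the cylinder at (8, 0.5): section is a regular 12-gon, circumradius r=5; Subtracting the remaining from the first: starting from the 10.5×29.5 cube, the r=5 cylinder at (8, 0.5) partially overlaps it — only the 34.13 mm² overlap (of its 75.00 mm²) is removed, clipping the outline — 1 connected region. Overall, the cross-section is a single solid region. Island count = 1.

1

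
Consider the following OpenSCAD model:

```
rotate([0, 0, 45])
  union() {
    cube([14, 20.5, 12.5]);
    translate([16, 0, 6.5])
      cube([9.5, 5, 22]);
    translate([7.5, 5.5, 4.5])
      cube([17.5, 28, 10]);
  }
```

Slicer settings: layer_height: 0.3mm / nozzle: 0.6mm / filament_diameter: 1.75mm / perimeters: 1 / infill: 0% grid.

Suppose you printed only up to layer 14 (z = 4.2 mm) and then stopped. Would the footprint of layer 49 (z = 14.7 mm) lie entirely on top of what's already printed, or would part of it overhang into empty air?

Compare the two slices. At z = 4.2: the cube (footprint 14×20.5) is included at this height (area 287.00 mm²); the cube at (16, 0) does not reach this height (z outside [6.5, 28.5]); the cube at (7.5, 5.5) does not reach this height (z outside [4.5, 14.5]); Combining (union): only the 14×20.5 cube is present, so the union is just that shape — area = 287.00 mm²; (whole slice rotated 45° about Z — lengths, areas and connectivity unchanged). At z = 14.7: the cube does not reach this height (z outside [0, 12.5]); the 9.5×5 cube at (16, 0) contributes its full rectangle (area 47.50 mm²); the cube at (7.5, 5.5) is absent (z outside [4.5, 14.5]); Combining (union): only the 9.5×5 cube at (16, 0) is present, so the union is just that shape — area = 47.50 mm²; (whole slice rotated 45° about Z — lengths, areas and connectivity unchanged). Checking containment: at z = 14.7 the cross-section extends beyond the z = 4.2 cross-section by about 47.50 mm².

part overhangs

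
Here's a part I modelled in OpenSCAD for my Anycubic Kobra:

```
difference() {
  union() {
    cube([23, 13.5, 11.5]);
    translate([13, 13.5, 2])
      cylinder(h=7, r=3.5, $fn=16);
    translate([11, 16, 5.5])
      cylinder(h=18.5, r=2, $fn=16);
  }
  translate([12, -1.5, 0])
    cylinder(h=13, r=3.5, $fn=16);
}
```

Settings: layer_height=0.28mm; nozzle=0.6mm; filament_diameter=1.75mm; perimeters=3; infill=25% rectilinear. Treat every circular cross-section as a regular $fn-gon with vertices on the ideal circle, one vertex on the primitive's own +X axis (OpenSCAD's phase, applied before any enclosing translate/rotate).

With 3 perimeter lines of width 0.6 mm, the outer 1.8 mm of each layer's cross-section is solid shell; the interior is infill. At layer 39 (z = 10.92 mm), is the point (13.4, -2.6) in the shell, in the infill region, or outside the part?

At z = 10.92 mm: the 23×13.5 cube contributes its full rectangle; the cylinder at (13, 13.5) is not intersected at this z (z outside [2, 9]); the r=2 cylinder at (11, 16) gives a regular 16-gon of circumradius 2 (constant along its height); Combining (union): the 2 present regions are separate (no shared area or edge), so areas and boundary lengths simply add and each stays a separate island — 2 connected regions; the r=3.5 cylinder at (12, -1.5) gives a regular 16-gon of circumradius 3.5 (constant along its height); After the difference (first − rest): starting from the result so far, the r=3.5 cylinder at (12, -1.5) partially overlaps it — only the 8.71 mm² overlap (of its 37.50 mm²) is removed, clipping the outline — 2 connected regions. Overall, the cross-section has 2 separate islands. The nearest boundary edge runs (23.00, 0.00)→(15.13, 0.00); distance from the point to it = 3.12 mm. The point is not inside any of the regions above, so it lies outside the cross-section (3.12 mm from the nearest boundary).

outside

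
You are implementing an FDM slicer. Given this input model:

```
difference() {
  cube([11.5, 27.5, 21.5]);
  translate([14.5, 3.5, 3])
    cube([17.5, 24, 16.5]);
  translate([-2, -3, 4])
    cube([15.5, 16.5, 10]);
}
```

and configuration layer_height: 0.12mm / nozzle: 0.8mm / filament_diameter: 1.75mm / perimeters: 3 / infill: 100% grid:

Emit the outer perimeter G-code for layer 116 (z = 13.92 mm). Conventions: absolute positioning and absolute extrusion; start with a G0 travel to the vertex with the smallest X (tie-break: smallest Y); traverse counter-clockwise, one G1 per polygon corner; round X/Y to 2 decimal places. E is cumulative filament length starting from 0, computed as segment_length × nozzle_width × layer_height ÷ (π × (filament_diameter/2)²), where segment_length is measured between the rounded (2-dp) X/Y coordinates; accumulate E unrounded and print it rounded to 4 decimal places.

At z = 13.92 mm: the cube is present — its section is the full 11.5×27.5 rectangle; the cube at (14.5, 3.5) (footprint 17.5×24) is included at this height; the cube at (-2, -3) (footprint 15.5×16.5) is included at this height; After the difference (first − rest): starting from the 11.5×27.5 cube, the 17.5×24 cube at (14.5, 3.5) misses the remaining region (no effect); the 15.5×16.5 cube at (-2, -3) partially overlaps it — only the 155.25 mm² overlap (of its 255.75 mm²) is removed, clipping the outline — 1 connected region. The outline is a single polygon with 4 vertices. Extrusion per mm of travel: 0.8 × 0.12 / (π × 0.875²) = 0.039912. Accumulating E over each segment gives final E = 2.0355.

G0 X0.00 Y13.50 Z13.92
G1 X11.50 Y13.50 E0.4590
G1 X11.50 Y27.50 E1.0178
G1 X0.00 Y27.50 E1.4767
G1 X0.00 Y13.50 E2.0355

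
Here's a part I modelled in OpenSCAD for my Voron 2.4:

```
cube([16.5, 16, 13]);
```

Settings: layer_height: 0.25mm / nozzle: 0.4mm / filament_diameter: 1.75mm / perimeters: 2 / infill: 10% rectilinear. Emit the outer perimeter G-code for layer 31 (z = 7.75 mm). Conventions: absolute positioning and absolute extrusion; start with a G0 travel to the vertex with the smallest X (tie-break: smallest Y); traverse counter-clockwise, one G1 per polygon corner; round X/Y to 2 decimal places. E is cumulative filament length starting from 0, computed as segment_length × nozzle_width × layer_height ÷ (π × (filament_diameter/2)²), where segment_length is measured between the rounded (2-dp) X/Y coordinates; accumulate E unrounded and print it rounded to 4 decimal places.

At z = 7.75 mm: the cube (footprint 16.5×16) is included at this height. The outline is a single polygon with 4 vertices. Extrusion per mm of travel: 0.4 × 0.25 / (π × 0.875²) = 0.041575. Accumulating E over each segment gives final E = 2.7024.

G0 X0.00 Y0.00 Z7.75
G1 X16.50 Y0.00 E0.6860
G1 X16.50 Y16.00 E1.3512
G1 X0.00 Y16.00 E2.0372
G1 X0.00 Y0.00 E2.7024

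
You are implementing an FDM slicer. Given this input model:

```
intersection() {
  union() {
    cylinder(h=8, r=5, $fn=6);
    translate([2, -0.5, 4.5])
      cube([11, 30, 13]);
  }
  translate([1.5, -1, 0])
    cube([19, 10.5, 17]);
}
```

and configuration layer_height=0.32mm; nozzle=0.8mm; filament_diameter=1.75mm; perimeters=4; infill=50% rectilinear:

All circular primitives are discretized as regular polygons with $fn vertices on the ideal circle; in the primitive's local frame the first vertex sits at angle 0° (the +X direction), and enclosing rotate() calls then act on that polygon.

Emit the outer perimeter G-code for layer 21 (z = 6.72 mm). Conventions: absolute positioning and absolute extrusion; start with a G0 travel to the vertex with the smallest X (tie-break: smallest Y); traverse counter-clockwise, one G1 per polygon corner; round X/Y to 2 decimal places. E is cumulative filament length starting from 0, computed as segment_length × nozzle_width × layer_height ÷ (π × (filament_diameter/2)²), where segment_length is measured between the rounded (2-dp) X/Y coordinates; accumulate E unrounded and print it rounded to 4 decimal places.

G0 X1.50 Y-1.00 Z6.72
G1 X4.42 Y-1.00 E0.3108
G1 X4.71 Y-0.50 E0.3723
G1 X13.00 Y-0.50 E1.2546
G1 X13.00 Y9.50 E2.3190
G1 X2.00 Y9.50 E3.4897
G1 X2.00 Y4.33 E4.0400
G1 X1.50 Y4.33 E4.0932
G1 X1.50 Y-1.00 E4.6605

At z = 6.72 mm: the r=5 cylinder contributes a regular 6-gon of circumradius 5; the 11×30 cube at (2, -0.5) contributes its full rectangle; Combining (union): the regions partially overlap (shared area 9.01 mm²), so overlapping operands fuse into one piece — 1 connected region; the cube at (1.5, -1) is present — its section is the full 19×10.5 rectangle; After intersecting: the 19×10.5 cube at (1.5, -1) partially overlaps that combined region; clipping to the common part keeps 113.95 mm² — 1 connected region. The outline is a single polygon with 8 vertices. Extrusion per mm of travel: 0.8 × 0.32 / (π × 0.875²) = 0.106432. Accumulating E over each segment gives final E = 4.6605.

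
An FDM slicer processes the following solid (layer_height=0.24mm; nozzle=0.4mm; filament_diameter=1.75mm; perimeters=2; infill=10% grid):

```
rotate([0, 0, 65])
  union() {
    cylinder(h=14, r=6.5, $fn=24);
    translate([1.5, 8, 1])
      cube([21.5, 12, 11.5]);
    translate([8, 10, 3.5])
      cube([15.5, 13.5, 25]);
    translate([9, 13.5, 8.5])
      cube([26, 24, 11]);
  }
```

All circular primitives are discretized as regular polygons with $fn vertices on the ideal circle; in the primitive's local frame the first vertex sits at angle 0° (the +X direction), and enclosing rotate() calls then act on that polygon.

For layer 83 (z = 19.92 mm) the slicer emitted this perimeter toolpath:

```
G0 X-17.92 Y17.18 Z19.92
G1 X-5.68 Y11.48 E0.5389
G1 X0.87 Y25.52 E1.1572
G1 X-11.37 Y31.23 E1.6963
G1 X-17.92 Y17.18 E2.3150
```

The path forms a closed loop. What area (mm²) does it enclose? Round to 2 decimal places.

Apply the shoelace formula to the sequence of (X, Y) vertices; enclosed area = 209.28 mm².

209.28 mm²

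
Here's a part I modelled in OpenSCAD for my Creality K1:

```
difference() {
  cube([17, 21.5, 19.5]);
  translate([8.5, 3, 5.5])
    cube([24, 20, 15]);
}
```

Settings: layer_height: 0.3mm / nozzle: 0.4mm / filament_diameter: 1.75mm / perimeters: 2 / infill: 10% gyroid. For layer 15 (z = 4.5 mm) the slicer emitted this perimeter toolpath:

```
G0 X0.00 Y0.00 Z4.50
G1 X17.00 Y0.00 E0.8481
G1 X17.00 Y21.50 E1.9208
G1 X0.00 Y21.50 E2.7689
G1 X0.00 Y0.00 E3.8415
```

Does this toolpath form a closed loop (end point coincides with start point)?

yes

Start point (G0): (0.00, 0.00). End point (last G1): the path returns to the start — closed.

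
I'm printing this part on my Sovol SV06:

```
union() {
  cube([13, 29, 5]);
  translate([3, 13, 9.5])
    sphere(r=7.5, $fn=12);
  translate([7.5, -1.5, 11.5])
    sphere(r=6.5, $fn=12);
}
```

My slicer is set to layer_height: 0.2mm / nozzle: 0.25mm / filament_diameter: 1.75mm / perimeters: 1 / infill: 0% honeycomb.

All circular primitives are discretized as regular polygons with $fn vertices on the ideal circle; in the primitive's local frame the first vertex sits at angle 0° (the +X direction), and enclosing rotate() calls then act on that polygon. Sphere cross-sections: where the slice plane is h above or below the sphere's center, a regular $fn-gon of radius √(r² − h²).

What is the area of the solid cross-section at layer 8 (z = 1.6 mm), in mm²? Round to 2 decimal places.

At z = 1.6 mm: the 13×29 cube contributes its full rectangle (area 377.00 mm²); the sphere at (3, 13) does not reach this height (|z−center|=7.900 > r=7.5); the sphere at (7.5, -1.5) is absent (|z−center|=9.900 > r=6.5); Combining (union): only the 13×29 cube is present, so the union is just that shape — area = 377.00 mm². Overall, the cross-section is a single solid region. Net area = 377.00 mm².

377.00 mm²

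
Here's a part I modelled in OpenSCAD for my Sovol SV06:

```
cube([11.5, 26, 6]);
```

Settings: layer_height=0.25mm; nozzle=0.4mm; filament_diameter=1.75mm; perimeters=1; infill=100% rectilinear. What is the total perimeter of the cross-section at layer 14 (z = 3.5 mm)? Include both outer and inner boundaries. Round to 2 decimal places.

75.00 mm

At z = 3.5 mm: the cube (footprint 11.5×26) is included at this height (perimeter 75.00 mm). Overall, the cross-section is a single solid region. Total boundary length (outer) = 75.00 mm.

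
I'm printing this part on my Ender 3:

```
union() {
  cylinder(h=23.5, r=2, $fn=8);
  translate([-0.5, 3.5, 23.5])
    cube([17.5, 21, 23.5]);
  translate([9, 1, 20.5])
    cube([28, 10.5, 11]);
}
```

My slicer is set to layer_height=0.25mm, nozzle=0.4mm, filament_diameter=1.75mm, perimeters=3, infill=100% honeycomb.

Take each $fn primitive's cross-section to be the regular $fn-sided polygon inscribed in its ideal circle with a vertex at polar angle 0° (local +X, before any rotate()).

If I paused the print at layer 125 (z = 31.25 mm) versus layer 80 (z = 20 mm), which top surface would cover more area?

Layer 125 (z = 31.25): the cylinder is absent (z outside [0, 23.5]); the cube at (-0.5, 3.5) (footprint 17.5×21) is included at this height (area 367.50 mm²); the 28×10.5 cube at (9, 1) contributes its full rectangle (area 294.00 mm²); Merging all regions: the regions partially overlap — summed areas 661.50 mm² minus the doubly-counted overlap 64.00 mm² gives 597.50 mm² — area = 597.50 mm². So its area = 597.50 mm². Layer 80 (z = 20): the cylinder: section is a regular 8-gon, circumradius r=2 (area = (8/2)·2.000²·sin(360°/8) = 11.31 mm²); the cube at (-0.5, 3.5) is absent (z outside [23.5, 47]); the cube at (9, 1) is not intersected at this z (z outside [20.5, 31.5]); Merging all regions: only the r=2 cylinder is present, so the union is just that shape — area = 11.31 mm². So its area = 11.31 mm². Layer 125 is larger (597.50 vs 11.31 mm²).

layer 125 (z = 31.25 mm)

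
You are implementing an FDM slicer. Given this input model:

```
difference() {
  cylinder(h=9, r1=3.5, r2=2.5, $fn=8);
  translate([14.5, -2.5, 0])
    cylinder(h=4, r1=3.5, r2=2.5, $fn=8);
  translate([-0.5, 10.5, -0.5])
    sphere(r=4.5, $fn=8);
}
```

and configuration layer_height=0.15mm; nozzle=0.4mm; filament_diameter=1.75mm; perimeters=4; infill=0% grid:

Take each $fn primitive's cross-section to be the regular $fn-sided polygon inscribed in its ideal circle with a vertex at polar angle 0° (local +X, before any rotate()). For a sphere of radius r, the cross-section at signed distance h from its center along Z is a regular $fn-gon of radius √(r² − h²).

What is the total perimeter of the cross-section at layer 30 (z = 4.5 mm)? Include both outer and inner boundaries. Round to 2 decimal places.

18.37 mm

At z = 4.5 mm: the cone contributes a regular 8-gon of circumradius 3.000 (interpolated between r1=3.5 and r2=2.5 at t=0.500) (perimeter = 2·8·3.000·sin(180°/8) = 18.37 mm); the cone at (14.5, -2.5) is not intersected at this z (z outside [0, 4]); the sphere at (-0.5, 10.5) does not reach this height (|z−center|=5.000 > r=4.5); Subtracting the remaining from the first: none of the subtracted shapes is present at this height, so the cone is unchanged — boundary = 18.37 mm. Overall, the cross-section is a single solid region. Total boundary length (outer) = 18.37 mm.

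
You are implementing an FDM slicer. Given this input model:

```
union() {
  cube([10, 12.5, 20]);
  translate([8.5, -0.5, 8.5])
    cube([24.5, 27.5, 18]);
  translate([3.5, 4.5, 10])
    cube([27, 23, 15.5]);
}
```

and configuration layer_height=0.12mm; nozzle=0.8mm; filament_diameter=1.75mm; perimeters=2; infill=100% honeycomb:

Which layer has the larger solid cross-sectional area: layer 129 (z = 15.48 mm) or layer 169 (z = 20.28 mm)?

layer 129 (z = 15.48 mm)

Layer 129 (z = 15.48): the 10×12.5 cube contributes its full rectangle (area 125.00 mm²); the cube at (8.5, -0.5) is present — its section is the full 24.5×27.5 rectangle (area 673.75 mm²); the 27×23 cube at (3.5, 4.5) contributes its full rectangle (area 621.00 mm²); Taking the union: the regions partially overlap — summed areas 1419.75 mm² minus the doubly-counted overlap 553.75 mm² gives 866.00 mm² — area = 866.00 mm². So its area = 866.00 mm². Layer 169 (z = 20.28): the cube is absent (z outside [0, 20]); the 24.5×27.5 cube at (8.5, -0.5) contributes its full rectangle (area 673.75 mm²); the 27×23 cube at (3.5, 4.5) contributes its full rectangle (area 621.00 mm²); Combining (union): the regions partially overlap — summed areas 1294.75 mm² minus the doubly-counted overlap 495.00 mm² gives 799.75 mm² — area = 799.75 mm². So its area = 799.75 mm². Layer 129 is larger (866.00 vs 799.75 mm²).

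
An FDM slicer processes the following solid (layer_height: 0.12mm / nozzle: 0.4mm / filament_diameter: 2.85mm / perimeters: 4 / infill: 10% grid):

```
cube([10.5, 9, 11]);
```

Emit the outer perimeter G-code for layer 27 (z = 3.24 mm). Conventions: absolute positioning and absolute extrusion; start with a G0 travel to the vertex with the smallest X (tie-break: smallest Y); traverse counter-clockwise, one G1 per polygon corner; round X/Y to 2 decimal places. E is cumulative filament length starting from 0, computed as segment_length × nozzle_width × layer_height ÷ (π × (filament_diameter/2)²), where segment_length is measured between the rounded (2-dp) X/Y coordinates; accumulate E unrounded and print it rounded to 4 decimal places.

G0 X0.00 Y0.00 Z3.24
G1 X10.50 Y0.00 E0.0790
G1 X10.50 Y9.00 E0.1467
G1 X0.00 Y9.00 E0.2257
G1 X0.00 Y0.00 E0.2934

At z = 3.24 mm: the cube (footprint 10.5×9) is included at this height. The outline is a single polygon with 4 vertices. Extrusion per mm of travel: 0.4 × 0.12 / (π × 1.425²) = 0.007524. Accumulating E over each segment gives final E = 0.2934.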